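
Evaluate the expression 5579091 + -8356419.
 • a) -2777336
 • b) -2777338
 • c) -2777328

5579091 + -8356419 = -2777328
c) -2777328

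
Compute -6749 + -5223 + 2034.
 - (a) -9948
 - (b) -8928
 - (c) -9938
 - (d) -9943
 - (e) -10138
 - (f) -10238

First: -6749 + -5223 = -11972
Then: -11972 + 2034 = -9938
c) -9938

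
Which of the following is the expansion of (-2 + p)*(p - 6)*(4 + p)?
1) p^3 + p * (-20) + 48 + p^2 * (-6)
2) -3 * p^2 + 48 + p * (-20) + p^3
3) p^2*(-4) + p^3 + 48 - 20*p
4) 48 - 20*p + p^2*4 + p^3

Expanding (-2 + p)*(p - 6)*(4 + p):
= p^2*(-4) + p^3 + 48 - 20*p
3) p^2*(-4) + p^3 + 48 - 20*p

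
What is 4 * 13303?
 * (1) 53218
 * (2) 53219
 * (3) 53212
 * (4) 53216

4 * 13303 = 53212
3) 53212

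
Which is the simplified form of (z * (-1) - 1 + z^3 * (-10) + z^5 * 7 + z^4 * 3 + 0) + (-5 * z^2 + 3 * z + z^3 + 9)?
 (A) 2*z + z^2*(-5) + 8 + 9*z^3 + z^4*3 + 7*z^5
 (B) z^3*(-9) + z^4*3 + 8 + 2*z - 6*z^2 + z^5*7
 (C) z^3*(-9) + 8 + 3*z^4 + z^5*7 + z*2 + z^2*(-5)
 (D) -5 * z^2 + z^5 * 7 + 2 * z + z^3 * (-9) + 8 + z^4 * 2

Adding the polynomials and combining like terms:
(z*(-1) - 1 + z^3*(-10) + z^5*7 + z^4*3 + 0) + (-5*z^2 + 3*z + z^3 + 9)
= z^3*(-9) + 8 + 3*z^4 + z^5*7 + z*2 + z^2*(-5)
C) z^3*(-9) + 8 + 3*z^4 + z^5*7 + z*2 + z^2*(-5)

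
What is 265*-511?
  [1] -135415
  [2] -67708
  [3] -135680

265 * -511 = -135415
1) -135415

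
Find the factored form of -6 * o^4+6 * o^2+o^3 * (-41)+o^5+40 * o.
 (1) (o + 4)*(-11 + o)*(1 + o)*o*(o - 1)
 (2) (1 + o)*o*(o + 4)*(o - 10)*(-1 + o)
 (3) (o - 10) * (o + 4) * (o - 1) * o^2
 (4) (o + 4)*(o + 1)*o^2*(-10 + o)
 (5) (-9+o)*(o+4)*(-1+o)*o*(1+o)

We need to factor -6 * o^4+6 * o^2+o^3 * (-41)+o^5+40 * o.
The factored form is (1 + o)*o*(o + 4)*(o - 10)*(-1 + o).
2) (1 + o)*o*(o + 4)*(o - 10)*(-1 + o)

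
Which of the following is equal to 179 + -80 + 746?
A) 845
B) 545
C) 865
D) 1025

First: 179 + -80 = 99
Then: 99 + 746 = 845
A) 845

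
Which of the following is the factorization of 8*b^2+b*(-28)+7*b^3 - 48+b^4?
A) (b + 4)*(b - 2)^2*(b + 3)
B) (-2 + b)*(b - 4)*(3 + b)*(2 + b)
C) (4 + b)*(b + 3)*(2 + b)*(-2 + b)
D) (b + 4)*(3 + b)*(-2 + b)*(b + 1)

We need to factor 8*b^2+b*(-28)+7*b^3 - 48+b^4.
The factored form is (4 + b)*(b + 3)*(2 + b)*(-2 + b).
C) (4 + b)*(b + 3)*(2 + b)*(-2 + b)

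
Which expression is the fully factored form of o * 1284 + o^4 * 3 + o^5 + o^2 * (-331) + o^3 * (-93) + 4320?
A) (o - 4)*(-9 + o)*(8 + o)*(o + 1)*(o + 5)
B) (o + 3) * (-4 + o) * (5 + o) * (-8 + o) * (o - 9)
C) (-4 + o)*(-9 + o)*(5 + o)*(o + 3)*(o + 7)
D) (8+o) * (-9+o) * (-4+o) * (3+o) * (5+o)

We need to factor o * 1284 + o^4 * 3 + o^5 + o^2 * (-331) + o^3 * (-93) + 4320.
The factored form is (8+o) * (-9+o) * (-4+o) * (3+o) * (5+o).
D) (8+o) * (-9+o) * (-4+o) * (3+o) * (5+o)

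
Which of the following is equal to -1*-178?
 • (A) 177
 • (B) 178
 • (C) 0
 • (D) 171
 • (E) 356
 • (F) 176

-1 * -178 = 178
B) 178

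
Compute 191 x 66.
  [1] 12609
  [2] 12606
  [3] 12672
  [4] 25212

191 * 66 = 12606
2) 12606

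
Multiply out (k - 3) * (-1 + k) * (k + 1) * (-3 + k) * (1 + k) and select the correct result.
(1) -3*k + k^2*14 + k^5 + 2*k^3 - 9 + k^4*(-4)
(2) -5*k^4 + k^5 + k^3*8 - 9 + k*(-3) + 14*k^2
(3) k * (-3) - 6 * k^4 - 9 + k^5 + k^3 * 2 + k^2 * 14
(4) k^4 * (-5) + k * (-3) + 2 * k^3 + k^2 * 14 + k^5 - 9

Expanding (k - 3) * (-1 + k) * (k + 1) * (-3 + k) * (1 + k):
= k^4 * (-5) + k * (-3) + 2 * k^3 + k^2 * 14 + k^5 - 9
4) k^4 * (-5) + k * (-3) + 2 * k^3 + k^2 * 14 + k^5 - 9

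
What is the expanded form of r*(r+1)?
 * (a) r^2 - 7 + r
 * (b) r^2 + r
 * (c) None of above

Expanding r*(r+1):
= r^2 + r
b) r^2 + r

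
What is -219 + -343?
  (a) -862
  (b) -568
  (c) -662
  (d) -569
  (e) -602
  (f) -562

-219 + -343 = -562
f) -562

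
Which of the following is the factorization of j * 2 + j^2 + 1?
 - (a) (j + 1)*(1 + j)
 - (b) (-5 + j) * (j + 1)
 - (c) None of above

We need to factor j * 2 + j^2 + 1.
The factored form is (j + 1)*(1 + j).
a) (j + 1)*(1 + j)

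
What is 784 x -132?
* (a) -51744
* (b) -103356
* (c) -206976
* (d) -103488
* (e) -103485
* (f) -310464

784 * -132 = -103488
d) -103488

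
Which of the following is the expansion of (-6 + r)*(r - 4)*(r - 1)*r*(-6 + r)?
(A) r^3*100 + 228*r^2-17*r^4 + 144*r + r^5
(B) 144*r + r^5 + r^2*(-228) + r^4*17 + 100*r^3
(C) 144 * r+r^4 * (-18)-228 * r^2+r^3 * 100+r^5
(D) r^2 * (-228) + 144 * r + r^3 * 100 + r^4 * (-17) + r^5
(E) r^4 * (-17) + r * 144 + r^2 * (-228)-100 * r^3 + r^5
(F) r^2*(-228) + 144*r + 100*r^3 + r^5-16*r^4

Expanding (-6 + r)*(r - 4)*(r - 1)*r*(-6 + r):
= r^2 * (-228) + 144 * r + r^3 * 100 + r^4 * (-17) + r^5
D) r^2 * (-228) + 144 * r + r^3 * 100 + r^4 * (-17) + r^5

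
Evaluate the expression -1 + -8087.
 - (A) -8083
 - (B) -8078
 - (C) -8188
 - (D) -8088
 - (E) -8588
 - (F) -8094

-1 + -8087 = -8088
D) -8088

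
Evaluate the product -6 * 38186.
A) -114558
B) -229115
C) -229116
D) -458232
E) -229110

-6 * 38186 = -229116
C) -229116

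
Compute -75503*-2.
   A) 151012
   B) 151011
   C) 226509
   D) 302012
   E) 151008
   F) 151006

-75503 * -2 = 151006
F) 151006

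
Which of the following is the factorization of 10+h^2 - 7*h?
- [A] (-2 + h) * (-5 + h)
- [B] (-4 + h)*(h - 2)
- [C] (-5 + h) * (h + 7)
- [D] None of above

We need to factor 10+h^2 - 7*h.
The factored form is (-2 + h) * (-5 + h).
A) (-2 + h) * (-5 + h)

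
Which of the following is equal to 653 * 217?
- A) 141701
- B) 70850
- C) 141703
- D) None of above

653 * 217 = 141701
A) 141701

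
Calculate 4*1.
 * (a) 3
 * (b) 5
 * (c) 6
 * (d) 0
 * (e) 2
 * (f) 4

4 * 1 = 4
f) 4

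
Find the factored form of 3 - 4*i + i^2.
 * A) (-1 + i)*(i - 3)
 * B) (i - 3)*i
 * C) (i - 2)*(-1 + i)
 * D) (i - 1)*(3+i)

We need to factor 3 - 4*i + i^2.
The factored form is (-1 + i)*(i - 3).
A) (-1 + i)*(i - 3)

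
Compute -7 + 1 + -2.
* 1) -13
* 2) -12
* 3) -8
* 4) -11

First: -7 + 1 = -6
Then: -6 + -2 = -8
3) -8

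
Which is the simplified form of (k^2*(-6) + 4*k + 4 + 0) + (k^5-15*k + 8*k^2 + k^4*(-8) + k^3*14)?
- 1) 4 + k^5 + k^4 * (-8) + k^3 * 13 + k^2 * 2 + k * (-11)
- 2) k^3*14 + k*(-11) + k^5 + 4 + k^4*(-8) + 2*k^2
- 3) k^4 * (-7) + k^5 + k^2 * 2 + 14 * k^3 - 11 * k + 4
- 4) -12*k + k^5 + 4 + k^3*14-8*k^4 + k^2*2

Adding the polynomials and combining like terms:
(k^2*(-6) + 4*k + 4 + 0) + (k^5 - 15*k + 8*k^2 + k^4*(-8) + k^3*14)
= k^3*14 + k*(-11) + k^5 + 4 + k^4*(-8) + 2*k^2
2) k^3*14 + k*(-11) + k^5 + 4 + k^4*(-8) + 2*k^2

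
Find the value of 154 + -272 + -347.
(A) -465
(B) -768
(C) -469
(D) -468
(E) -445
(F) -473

First: 154 + -272 = -118
Then: -118 + -347 = -465
A) -465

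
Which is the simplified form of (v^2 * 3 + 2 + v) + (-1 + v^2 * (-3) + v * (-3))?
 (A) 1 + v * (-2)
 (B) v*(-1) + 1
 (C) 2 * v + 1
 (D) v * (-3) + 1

Adding the polynomials and combining like terms:
(v^2*3 + 2 + v) + (-1 + v^2*(-3) + v*(-3))
= 1 + v * (-2)
A) 1 + v * (-2)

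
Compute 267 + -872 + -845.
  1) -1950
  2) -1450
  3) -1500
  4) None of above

First: 267 + -872 = -605
Then: -605 + -845 = -1450
2) -1450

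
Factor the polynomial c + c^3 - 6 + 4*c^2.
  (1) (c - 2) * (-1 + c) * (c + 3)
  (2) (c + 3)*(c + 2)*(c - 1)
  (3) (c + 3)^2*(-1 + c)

We need to factor c + c^3 - 6 + 4*c^2.
The factored form is (c + 3)*(c + 2)*(c - 1).
2) (c + 3)*(c + 2)*(c - 1)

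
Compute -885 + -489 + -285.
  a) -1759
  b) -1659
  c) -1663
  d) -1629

First: -885 + -489 = -1374
Then: -1374 + -285 = -1659
b) -1659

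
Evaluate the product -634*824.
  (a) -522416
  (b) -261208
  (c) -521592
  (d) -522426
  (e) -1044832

-634 * 824 = -522416
a) -522416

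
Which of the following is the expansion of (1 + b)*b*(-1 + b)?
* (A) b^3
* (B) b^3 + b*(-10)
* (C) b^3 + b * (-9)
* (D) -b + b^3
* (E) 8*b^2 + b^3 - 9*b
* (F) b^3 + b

Expanding (1 + b)*b*(-1 + b):
= -b + b^3
D) -b + b^3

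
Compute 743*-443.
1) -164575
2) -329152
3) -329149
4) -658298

743 * -443 = -329149
3) -329149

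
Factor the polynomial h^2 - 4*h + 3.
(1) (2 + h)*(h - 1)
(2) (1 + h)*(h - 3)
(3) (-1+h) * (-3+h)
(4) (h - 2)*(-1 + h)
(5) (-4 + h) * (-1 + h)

We need to factor h^2 - 4*h + 3.
The factored form is (-1+h) * (-3+h).
3) (-1+h) * (-3+h)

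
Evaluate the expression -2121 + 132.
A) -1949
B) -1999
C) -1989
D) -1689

-2121 + 132 = -1989
C) -1989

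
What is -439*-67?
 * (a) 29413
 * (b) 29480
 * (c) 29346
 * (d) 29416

-439 * -67 = 29413
a) 29413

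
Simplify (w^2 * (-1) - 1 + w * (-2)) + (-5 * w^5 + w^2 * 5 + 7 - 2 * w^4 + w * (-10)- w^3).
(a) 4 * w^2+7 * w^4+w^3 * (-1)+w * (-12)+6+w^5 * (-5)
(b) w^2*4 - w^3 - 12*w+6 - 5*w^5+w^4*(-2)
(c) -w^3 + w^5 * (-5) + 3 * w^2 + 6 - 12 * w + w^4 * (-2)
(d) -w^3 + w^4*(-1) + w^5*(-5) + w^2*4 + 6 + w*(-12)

Adding the polynomials and combining like terms:
(w^2*(-1) - 1 + w*(-2)) + (-5*w^5 + w^2*5 + 7 - 2*w^4 + w*(-10) - w^3)
= w^2*4 - w^3 - 12*w+6 - 5*w^5+w^4*(-2)
b) w^2*4 - w^3 - 12*w+6 - 5*w^5+w^4*(-2)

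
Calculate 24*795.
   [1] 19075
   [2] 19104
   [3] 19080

24 * 795 = 19080
3) 19080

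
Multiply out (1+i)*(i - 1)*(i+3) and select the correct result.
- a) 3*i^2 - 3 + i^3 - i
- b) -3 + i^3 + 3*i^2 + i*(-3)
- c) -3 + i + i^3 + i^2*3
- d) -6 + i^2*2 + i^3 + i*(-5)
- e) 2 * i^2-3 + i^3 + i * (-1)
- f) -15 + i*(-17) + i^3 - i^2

Expanding (1+i)*(i - 1)*(i+3):
= 3*i^2 - 3 + i^3 - i
a) 3*i^2 - 3 + i^3 - i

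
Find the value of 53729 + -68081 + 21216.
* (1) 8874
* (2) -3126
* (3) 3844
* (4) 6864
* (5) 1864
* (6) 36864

First: 53729 + -68081 = -14352
Then: -14352 + 21216 = 6864
4) 6864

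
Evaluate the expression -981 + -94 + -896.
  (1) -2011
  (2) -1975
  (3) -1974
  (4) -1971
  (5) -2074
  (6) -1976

First: -981 + -94 = -1075
Then: -1075 + -896 = -1971
4) -1971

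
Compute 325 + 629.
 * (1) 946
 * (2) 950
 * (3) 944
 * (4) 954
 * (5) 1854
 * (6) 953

325 + 629 = 954
4) 954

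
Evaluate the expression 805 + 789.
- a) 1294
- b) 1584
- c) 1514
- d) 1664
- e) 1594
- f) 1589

805 + 789 = 1594
e) 1594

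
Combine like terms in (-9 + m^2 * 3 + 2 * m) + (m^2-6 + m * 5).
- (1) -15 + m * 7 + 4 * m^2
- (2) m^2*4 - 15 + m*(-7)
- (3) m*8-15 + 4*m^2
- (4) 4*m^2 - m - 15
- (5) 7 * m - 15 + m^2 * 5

Adding the polynomials and combining like terms:
(-9 + m^2*3 + 2*m) + (m^2 - 6 + m*5)
= -15 + m * 7 + 4 * m^2
1) -15 + m * 7 + 4 * m^2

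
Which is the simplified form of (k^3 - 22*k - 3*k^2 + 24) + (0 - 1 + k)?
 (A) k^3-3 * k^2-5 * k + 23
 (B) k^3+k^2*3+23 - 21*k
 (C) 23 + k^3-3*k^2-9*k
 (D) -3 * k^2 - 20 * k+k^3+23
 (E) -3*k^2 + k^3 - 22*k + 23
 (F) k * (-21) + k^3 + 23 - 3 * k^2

Adding the polynomials and combining like terms:
(k^3 - 22*k - 3*k^2 + 24) + (0 - 1 + k)
= k * (-21) + k^3 + 23 - 3 * k^2
F) k * (-21) + k^3 + 23 - 3 * k^2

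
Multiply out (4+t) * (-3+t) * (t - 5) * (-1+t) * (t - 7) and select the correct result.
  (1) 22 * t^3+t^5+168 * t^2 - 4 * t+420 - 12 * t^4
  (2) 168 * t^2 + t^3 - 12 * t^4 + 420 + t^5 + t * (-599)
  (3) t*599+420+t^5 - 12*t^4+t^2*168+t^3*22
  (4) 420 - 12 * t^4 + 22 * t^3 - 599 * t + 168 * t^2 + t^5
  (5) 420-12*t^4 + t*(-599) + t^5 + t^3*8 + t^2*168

Expanding (4+t) * (-3+t) * (t - 5) * (-1+t) * (t - 7):
= 420 - 12 * t^4 + 22 * t^3 - 599 * t + 168 * t^2 + t^5
4) 420 - 12 * t^4 + 22 * t^3 - 599 * t + 168 * t^2 + t^5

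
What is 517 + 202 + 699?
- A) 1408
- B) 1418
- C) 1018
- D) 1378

First: 517 + 202 = 719
Then: 719 + 699 = 1418
B) 1418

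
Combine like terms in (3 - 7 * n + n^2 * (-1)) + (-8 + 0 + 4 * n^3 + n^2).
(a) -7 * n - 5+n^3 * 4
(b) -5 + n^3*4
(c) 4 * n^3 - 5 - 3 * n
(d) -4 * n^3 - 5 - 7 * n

Adding the polynomials and combining like terms:
(3 - 7*n + n^2*(-1)) + (-8 + 0 + 4*n^3 + n^2)
= -7 * n - 5+n^3 * 4
a) -7 * n - 5+n^3 * 4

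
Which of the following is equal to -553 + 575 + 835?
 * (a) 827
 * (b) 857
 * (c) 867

First: -553 + 575 = 22
Then: 22 + 835 = 857
b) 857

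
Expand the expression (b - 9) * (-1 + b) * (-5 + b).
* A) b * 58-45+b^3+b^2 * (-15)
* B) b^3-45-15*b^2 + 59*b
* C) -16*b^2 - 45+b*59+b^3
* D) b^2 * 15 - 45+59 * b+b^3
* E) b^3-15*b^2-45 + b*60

Expanding (b - 9) * (-1 + b) * (-5 + b):
= b^3-45-15*b^2 + 59*b
B) b^3-45-15*b^2 + 59*b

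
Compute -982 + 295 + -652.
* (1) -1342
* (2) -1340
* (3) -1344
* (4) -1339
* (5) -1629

First: -982 + 295 = -687
Then: -687 + -652 = -1339
4) -1339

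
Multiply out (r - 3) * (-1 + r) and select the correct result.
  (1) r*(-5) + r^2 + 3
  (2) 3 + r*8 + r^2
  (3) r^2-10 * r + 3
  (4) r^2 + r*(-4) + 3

Expanding (r - 3) * (-1 + r):
= r^2 + r*(-4) + 3
4) r^2 + r*(-4) + 3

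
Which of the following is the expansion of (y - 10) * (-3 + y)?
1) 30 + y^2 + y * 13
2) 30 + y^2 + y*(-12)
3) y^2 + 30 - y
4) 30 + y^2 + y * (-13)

Expanding (y - 10) * (-3 + y):
= 30 + y^2 + y * (-13)
4) 30 + y^2 + y * (-13)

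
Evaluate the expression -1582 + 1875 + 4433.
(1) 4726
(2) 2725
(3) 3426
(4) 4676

First: -1582 + 1875 = 293
Then: 293 + 4433 = 4726
1) 4726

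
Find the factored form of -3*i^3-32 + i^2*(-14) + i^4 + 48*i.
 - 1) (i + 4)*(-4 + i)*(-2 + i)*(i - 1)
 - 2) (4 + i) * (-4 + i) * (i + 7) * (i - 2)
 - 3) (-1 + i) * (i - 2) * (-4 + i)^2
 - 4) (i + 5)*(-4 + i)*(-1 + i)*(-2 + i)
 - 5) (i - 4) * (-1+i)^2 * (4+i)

We need to factor -3*i^3-32 + i^2*(-14) + i^4 + 48*i.
The factored form is (i + 4)*(-4 + i)*(-2 + i)*(i - 1).
1) (i + 4)*(-4 + i)*(-2 + i)*(i - 1)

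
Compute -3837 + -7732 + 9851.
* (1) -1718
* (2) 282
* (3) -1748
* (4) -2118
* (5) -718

First: -3837 + -7732 = -11569
Then: -11569 + 9851 = -1718
1) -1718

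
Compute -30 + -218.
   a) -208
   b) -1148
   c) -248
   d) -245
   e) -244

-30 + -218 = -248
c) -248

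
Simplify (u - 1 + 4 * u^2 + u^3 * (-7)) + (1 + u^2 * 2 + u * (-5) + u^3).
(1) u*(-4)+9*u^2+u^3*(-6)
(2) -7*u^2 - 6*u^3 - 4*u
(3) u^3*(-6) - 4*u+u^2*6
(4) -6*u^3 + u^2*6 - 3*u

Adding the polynomials and combining like terms:
(u - 1 + 4*u^2 + u^3*(-7)) + (1 + u^2*2 + u*(-5) + u^3)
= u^3*(-6) - 4*u+u^2*6
3) u^3*(-6) - 4*u+u^2*6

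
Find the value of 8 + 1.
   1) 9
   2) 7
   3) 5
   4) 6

8 + 1 = 9
1) 9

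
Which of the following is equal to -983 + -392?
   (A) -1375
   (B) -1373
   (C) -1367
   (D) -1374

-983 + -392 = -1375
A) -1375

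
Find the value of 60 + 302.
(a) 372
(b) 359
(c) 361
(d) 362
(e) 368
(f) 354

60 + 302 = 362
d) 362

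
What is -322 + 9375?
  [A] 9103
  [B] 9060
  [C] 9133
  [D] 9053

-322 + 9375 = 9053
D) 9053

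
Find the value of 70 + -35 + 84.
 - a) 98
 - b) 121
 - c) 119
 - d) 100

First: 70 + -35 = 35
Then: 35 + 84 = 119
c) 119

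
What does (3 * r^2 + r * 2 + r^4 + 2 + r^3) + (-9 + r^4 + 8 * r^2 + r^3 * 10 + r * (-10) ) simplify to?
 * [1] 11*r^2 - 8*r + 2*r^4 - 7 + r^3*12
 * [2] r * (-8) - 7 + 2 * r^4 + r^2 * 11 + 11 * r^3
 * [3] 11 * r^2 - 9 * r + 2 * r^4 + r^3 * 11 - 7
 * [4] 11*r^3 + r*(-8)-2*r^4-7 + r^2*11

Adding the polynomials and combining like terms:
(3*r^2 + r*2 + r^4 + 2 + r^3) + (-9 + r^4 + 8*r^2 + r^3*10 + r*(-10))
= r * (-8) - 7 + 2 * r^4 + r^2 * 11 + 11 * r^3
2) r * (-8) - 7 + 2 * r^4 + r^2 * 11 + 11 * r^3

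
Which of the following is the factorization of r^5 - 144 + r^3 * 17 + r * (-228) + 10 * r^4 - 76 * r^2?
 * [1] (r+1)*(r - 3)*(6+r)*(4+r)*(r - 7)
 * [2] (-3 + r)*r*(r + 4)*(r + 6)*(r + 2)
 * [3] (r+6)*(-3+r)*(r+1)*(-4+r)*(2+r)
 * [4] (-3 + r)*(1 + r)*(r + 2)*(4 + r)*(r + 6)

We need to factor r^5 - 144 + r^3 * 17 + r * (-228) + 10 * r^4 - 76 * r^2.
The factored form is (-3 + r)*(1 + r)*(r + 2)*(4 + r)*(r + 6).
4) (-3 + r)*(1 + r)*(r + 2)*(4 + r)*(r + 6)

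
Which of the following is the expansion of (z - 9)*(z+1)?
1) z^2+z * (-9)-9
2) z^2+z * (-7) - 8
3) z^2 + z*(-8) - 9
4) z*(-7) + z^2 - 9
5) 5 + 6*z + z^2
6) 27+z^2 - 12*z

Expanding (z - 9)*(z+1):
= z^2 + z*(-8) - 9
3) z^2 + z*(-8) - 9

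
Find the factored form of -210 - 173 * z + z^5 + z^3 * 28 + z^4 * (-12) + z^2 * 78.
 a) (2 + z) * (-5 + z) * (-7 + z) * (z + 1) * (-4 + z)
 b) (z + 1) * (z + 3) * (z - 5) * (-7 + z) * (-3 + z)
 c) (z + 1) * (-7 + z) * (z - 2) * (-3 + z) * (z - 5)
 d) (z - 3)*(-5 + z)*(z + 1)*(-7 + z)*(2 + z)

We need to factor -210 - 173 * z + z^5 + z^3 * 28 + z^4 * (-12) + z^2 * 78.
The factored form is (z - 3)*(-5 + z)*(z + 1)*(-7 + z)*(2 + z).
d) (z - 3)*(-5 + z)*(z + 1)*(-7 + z)*(2 + z)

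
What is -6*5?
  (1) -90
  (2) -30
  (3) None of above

-6 * 5 = -30
2) -30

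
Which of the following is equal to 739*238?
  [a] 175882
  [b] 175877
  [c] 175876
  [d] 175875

739 * 238 = 175882
a) 175882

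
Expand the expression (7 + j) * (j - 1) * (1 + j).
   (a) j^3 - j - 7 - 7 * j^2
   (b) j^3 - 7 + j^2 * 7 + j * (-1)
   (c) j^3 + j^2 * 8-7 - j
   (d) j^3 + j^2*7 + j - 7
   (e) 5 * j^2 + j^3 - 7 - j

Expanding (7 + j) * (j - 1) * (1 + j):
= j^3 - 7 + j^2 * 7 + j * (-1)
b) j^3 - 7 + j^2 * 7 + j * (-1)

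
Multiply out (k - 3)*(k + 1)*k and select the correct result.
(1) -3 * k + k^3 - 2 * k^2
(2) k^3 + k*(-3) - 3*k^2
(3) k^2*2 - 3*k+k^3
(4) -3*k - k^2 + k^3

Expanding (k - 3)*(k + 1)*k:
= -3 * k + k^3 - 2 * k^2
1) -3 * k + k^3 - 2 * k^2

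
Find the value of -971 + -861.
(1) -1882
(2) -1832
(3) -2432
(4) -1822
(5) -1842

-971 + -861 = -1832
2) -1832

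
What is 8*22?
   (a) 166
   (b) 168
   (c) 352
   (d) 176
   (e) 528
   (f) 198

8 * 22 = 176
d) 176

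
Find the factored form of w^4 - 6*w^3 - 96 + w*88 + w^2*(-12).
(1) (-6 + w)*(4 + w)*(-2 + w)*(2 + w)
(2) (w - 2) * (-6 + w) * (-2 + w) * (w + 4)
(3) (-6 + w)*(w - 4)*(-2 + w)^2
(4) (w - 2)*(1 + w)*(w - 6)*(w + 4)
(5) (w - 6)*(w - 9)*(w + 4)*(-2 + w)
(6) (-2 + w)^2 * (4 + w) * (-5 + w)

We need to factor w^4 - 6*w^3 - 96 + w*88 + w^2*(-12).
The factored form is (w - 2) * (-6 + w) * (-2 + w) * (w + 4).
2) (w - 2) * (-6 + w) * (-2 + w) * (w + 4)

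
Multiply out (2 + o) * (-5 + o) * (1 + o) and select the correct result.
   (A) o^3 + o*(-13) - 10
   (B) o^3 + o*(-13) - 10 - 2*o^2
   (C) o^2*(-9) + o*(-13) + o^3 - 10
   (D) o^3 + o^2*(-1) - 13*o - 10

Expanding (2 + o) * (-5 + o) * (1 + o):
= o^3 + o*(-13) - 10 - 2*o^2
B) o^3 + o*(-13) - 10 - 2*o^2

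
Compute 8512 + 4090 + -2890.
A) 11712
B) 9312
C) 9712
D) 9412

First: 8512 + 4090 = 12602
Then: 12602 + -2890 = 9712
C) 9712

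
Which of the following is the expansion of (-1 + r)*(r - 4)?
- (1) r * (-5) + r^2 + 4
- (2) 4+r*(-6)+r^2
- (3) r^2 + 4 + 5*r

Expanding (-1 + r)*(r - 4):
= r * (-5) + r^2 + 4
1) r * (-5) + r^2 + 4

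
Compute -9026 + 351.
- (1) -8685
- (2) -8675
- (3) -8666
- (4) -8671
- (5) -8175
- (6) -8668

-9026 + 351 = -8675
2) -8675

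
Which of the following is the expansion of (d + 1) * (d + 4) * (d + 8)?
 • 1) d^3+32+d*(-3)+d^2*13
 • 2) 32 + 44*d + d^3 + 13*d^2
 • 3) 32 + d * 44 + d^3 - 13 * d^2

Expanding (d + 1) * (d + 4) * (d + 8):
= 32 + 44*d + d^3 + 13*d^2
2) 32 + 44*d + d^3 + 13*d^2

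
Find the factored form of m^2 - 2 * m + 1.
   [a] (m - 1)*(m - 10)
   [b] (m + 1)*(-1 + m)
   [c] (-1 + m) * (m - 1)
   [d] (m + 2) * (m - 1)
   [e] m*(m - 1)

We need to factor m^2 - 2 * m + 1.
The factored form is (-1 + m) * (m - 1).
c) (-1 + m) * (m - 1)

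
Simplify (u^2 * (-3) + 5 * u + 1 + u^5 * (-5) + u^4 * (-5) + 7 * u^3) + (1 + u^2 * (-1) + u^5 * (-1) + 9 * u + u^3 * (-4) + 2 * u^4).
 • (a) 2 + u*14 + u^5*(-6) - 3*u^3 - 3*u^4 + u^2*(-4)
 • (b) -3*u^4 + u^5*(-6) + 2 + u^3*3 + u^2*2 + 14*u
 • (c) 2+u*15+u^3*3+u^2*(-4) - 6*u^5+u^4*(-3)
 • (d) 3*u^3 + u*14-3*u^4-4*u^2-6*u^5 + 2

Adding the polynomials and combining like terms:
(u^2*(-3) + 5*u + 1 + u^5*(-5) + u^4*(-5) + 7*u^3) + (1 + u^2*(-1) + u^5*(-1) + 9*u + u^3*(-4) + 2*u^4)
= 3*u^3 + u*14-3*u^4-4*u^2-6*u^5 + 2
d) 3*u^3 + u*14-3*u^4-4*u^2-6*u^5 + 2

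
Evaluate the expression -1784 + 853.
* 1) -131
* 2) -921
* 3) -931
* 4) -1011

-1784 + 853 = -931
3) -931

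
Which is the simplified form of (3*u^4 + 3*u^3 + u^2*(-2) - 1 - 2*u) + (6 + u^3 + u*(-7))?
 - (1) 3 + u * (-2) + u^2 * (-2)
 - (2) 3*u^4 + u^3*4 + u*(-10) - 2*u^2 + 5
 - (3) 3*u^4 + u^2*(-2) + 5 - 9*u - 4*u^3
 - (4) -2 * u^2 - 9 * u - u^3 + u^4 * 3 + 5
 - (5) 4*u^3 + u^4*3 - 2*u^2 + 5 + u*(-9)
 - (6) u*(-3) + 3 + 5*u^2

Adding the polynomials and combining like terms:
(3*u^4 + 3*u^3 + u^2*(-2) - 1 - 2*u) + (6 + u^3 + u*(-7))
= 4*u^3 + u^4*3 - 2*u^2 + 5 + u*(-9)
5) 4*u^3 + u^4*3 - 2*u^2 + 5 + u*(-9)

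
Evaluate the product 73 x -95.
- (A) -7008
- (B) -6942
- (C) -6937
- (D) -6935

73 * -95 = -6935
D) -6935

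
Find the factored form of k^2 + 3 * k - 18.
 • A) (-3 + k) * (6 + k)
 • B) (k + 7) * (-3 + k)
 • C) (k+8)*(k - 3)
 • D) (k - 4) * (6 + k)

We need to factor k^2 + 3 * k - 18.
The factored form is (-3 + k) * (6 + k).
A) (-3 + k) * (6 + k)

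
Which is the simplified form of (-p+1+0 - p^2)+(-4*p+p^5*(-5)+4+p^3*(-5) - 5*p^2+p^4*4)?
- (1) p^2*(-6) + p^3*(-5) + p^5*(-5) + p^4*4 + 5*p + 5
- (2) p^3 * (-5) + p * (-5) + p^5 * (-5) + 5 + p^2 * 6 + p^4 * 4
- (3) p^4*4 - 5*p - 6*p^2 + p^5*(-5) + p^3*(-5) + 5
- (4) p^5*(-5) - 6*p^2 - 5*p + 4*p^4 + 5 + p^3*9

Adding the polynomials and combining like terms:
(-p + 1 + 0 - p^2) + (-4*p + p^5*(-5) + 4 + p^3*(-5) - 5*p^2 + p^4*4)
= p^4*4 - 5*p - 6*p^2 + p^5*(-5) + p^3*(-5) + 5
3) p^4*4 - 5*p - 6*p^2 + p^5*(-5) + p^3*(-5) + 5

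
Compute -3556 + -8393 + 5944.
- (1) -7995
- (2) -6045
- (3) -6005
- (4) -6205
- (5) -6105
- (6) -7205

First: -3556 + -8393 = -11949
Then: -11949 + 5944 = -6005
3) -6005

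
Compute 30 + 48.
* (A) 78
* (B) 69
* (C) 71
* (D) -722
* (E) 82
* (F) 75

30 + 48 = 78
A) 78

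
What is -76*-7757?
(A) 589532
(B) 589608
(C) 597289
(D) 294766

-76 * -7757 = 589532
A) 589532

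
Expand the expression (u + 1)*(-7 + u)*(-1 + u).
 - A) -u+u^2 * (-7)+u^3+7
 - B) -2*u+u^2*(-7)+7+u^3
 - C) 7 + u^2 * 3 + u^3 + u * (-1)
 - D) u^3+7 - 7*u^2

Expanding (u + 1)*(-7 + u)*(-1 + u):
= -u+u^2 * (-7)+u^3+7
A) -u+u^2 * (-7)+u^3+7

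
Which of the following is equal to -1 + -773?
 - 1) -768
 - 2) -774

-1 + -773 = -774
2) -774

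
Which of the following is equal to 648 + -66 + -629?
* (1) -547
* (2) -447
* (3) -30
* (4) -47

First: 648 + -66 = 582
Then: 582 + -629 = -47
4) -47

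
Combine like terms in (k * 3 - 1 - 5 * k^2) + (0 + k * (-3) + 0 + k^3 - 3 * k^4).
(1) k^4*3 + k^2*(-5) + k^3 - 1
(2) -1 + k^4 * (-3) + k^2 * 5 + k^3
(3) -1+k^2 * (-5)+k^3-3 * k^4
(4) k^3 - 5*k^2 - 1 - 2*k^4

Adding the polynomials and combining like terms:
(k*3 - 1 - 5*k^2) + (0 + k*(-3) + 0 + k^3 - 3*k^4)
= -1+k^2 * (-5)+k^3-3 * k^4
3) -1+k^2 * (-5)+k^3-3 * k^4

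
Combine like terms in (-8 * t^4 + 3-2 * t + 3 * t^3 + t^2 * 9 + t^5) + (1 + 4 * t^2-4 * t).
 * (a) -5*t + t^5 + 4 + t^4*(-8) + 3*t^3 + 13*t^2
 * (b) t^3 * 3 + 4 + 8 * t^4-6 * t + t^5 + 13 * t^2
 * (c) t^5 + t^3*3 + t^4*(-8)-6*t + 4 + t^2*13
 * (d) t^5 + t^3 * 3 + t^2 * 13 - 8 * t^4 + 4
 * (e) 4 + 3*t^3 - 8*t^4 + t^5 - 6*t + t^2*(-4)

Adding the polynomials and combining like terms:
(-8*t^4 + 3 - 2*t + 3*t^3 + t^2*9 + t^5) + (1 + 4*t^2 - 4*t)
= t^5 + t^3*3 + t^4*(-8)-6*t + 4 + t^2*13
c) t^5 + t^3*3 + t^4*(-8)-6*t + 4 + t^2*13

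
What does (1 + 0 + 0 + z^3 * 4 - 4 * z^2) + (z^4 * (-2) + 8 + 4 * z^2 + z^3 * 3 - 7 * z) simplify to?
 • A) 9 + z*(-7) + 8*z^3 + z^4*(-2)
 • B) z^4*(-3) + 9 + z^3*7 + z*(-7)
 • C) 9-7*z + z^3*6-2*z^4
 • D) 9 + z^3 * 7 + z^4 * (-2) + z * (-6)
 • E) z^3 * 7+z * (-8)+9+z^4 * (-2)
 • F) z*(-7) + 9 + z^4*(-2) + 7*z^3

Adding the polynomials and combining like terms:
(1 + 0 + 0 + z^3*4 - 4*z^2) + (z^4*(-2) + 8 + 4*z^2 + z^3*3 - 7*z)
= z*(-7) + 9 + z^4*(-2) + 7*z^3
F) z*(-7) + 9 + z^4*(-2) + 7*z^3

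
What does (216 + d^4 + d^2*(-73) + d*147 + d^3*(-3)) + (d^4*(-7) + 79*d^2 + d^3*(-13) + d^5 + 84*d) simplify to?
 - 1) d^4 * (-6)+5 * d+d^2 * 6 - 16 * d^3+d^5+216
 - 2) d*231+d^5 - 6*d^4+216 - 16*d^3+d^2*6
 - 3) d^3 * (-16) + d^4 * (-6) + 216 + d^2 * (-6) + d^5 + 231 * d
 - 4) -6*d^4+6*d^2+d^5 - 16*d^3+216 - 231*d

Adding the polynomials and combining like terms:
(216 + d^4 + d^2*(-73) + d*147 + d^3*(-3)) + (d^4*(-7) + 79*d^2 + d^3*(-13) + d^5 + 84*d)
= d*231+d^5 - 6*d^4+216 - 16*d^3+d^2*6
2) d*231+d^5 - 6*d^4+216 - 16*d^3+d^2*6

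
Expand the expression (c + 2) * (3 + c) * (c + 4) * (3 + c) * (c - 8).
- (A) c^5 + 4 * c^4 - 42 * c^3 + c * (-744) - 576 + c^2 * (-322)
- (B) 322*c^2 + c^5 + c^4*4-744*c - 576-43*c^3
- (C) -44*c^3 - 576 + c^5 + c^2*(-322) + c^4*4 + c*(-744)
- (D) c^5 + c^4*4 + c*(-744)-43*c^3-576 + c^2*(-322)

Expanding (c + 2) * (3 + c) * (c + 4) * (3 + c) * (c - 8):
= c^5 + c^4*4 + c*(-744)-43*c^3-576 + c^2*(-322)
D) c^5 + c^4*4 + c*(-744)-43*c^3-576 + c^2*(-322)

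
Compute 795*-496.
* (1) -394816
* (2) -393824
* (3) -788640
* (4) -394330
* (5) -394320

795 * -496 = -394320
5) -394320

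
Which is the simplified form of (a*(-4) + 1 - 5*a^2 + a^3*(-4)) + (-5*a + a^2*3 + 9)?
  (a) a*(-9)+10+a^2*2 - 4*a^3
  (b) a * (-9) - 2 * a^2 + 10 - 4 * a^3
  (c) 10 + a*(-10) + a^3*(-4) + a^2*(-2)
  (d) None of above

Adding the polynomials and combining like terms:
(a*(-4) + 1 - 5*a^2 + a^3*(-4)) + (-5*a + a^2*3 + 9)
= a * (-9) - 2 * a^2 + 10 - 4 * a^3
b) a * (-9) - 2 * a^2 + 10 - 4 * a^3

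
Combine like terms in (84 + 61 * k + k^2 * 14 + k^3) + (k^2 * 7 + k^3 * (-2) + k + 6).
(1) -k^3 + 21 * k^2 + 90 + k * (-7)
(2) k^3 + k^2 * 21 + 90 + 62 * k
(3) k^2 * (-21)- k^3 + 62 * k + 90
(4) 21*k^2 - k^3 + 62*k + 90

Adding the polynomials and combining like terms:
(84 + 61*k + k^2*14 + k^3) + (k^2*7 + k^3*(-2) + k + 6)
= 21*k^2 - k^3 + 62*k + 90
4) 21*k^2 - k^3 + 62*k + 90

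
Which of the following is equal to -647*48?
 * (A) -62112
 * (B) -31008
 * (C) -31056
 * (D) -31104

-647 * 48 = -31056
C) -31056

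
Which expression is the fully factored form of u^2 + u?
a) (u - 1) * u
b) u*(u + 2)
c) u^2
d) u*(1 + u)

We need to factor u^2 + u.
The factored form is u*(1 + u).
d) u*(1 + u)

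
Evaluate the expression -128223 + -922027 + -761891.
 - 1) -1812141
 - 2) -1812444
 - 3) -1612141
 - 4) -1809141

First: -128223 + -922027 = -1050250
Then: -1050250 + -761891 = -1812141
1) -1812141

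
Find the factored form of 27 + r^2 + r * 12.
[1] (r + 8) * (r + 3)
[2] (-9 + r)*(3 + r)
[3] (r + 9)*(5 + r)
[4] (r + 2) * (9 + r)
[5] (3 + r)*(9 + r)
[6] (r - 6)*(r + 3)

We need to factor 27 + r^2 + r * 12.
The factored form is (3 + r)*(9 + r).
5) (3 + r)*(9 + r)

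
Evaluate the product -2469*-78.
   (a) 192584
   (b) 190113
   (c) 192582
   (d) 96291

-2469 * -78 = 192582
c) 192582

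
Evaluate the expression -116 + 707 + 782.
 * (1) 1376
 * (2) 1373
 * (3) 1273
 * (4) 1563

First: -116 + 707 = 591
Then: 591 + 782 = 1373
2) 1373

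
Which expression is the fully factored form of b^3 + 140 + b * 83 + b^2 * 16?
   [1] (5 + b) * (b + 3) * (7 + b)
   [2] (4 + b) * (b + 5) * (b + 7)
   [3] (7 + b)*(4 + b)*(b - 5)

We need to factor b^3 + 140 + b * 83 + b^2 * 16.
The factored form is (4 + b) * (b + 5) * (b + 7).
2) (4 + b) * (b + 5) * (b + 7)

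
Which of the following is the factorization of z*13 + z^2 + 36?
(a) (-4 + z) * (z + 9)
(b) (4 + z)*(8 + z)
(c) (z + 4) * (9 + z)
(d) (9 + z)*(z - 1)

We need to factor z*13 + z^2 + 36.
The factored form is (z + 4) * (9 + z).
c) (z + 4) * (9 + z)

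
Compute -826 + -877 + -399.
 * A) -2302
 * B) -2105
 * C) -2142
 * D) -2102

First: -826 + -877 = -1703
Then: -1703 + -399 = -2102
D) -2102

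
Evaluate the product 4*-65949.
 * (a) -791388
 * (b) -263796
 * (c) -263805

4 * -65949 = -263796
b) -263796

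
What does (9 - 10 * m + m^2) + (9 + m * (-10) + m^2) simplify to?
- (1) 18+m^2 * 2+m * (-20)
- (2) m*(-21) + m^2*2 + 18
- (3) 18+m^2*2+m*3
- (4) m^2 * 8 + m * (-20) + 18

Adding the polynomials and combining like terms:
(9 - 10*m + m^2) + (9 + m*(-10) + m^2)
= 18+m^2 * 2+m * (-20)
1) 18+m^2 * 2+m * (-20)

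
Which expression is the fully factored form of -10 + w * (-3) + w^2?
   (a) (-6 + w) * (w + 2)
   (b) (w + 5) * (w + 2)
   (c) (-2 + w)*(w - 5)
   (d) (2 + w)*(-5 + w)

We need to factor -10 + w * (-3) + w^2.
The factored form is (2 + w)*(-5 + w).
d) (2 + w)*(-5 + w)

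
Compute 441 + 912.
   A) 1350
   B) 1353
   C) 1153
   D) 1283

441 + 912 = 1353
B) 1353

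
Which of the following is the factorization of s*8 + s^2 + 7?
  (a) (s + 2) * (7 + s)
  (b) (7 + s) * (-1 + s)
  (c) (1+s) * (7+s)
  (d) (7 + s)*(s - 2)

We need to factor s*8 + s^2 + 7.
The factored form is (1+s) * (7+s).
c) (1+s) * (7+s)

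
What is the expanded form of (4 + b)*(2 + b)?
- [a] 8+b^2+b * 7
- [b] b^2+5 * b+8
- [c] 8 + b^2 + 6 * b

Expanding (4 + b)*(2 + b):
= 8 + b^2 + 6 * b
c) 8 + b^2 + 6 * b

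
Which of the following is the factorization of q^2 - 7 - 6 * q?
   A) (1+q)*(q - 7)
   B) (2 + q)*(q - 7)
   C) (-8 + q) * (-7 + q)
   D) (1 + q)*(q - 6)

We need to factor q^2 - 7 - 6 * q.
The factored form is (1+q)*(q - 7).
A) (1+q)*(q - 7)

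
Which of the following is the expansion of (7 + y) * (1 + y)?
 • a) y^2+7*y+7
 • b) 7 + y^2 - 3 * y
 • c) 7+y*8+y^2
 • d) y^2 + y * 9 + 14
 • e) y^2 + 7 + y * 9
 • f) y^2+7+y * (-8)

Expanding (7 + y) * (1 + y):
= 7+y*8+y^2
c) 7+y*8+y^2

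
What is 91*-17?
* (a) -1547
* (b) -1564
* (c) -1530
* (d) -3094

91 * -17 = -1547
a) -1547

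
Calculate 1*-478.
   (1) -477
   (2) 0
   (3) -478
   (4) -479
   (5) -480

1 * -478 = -478
3) -478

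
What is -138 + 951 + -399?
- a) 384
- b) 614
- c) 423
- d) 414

First: -138 + 951 = 813
Then: 813 + -399 = 414
d) 414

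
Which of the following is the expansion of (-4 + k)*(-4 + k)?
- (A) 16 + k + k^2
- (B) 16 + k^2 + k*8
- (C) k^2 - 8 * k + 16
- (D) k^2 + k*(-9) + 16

Expanding (-4 + k)*(-4 + k):
= k^2 - 8 * k + 16
C) k^2 - 8 * k + 16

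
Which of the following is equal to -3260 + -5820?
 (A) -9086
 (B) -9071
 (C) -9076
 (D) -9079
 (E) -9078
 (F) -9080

-3260 + -5820 = -9080
F) -9080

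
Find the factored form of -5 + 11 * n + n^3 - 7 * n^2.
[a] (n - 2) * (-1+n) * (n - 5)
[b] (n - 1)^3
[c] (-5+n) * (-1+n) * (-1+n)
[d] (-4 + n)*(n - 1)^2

We need to factor -5 + 11 * n + n^3 - 7 * n^2.
The factored form is (-5+n) * (-1+n) * (-1+n).
c) (-5+n) * (-1+n) * (-1+n)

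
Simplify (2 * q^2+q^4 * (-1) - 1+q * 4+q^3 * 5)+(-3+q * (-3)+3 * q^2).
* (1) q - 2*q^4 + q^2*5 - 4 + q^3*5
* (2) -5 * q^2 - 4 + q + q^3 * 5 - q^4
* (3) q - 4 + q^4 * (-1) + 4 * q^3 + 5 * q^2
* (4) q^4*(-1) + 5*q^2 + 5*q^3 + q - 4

Adding the polynomials and combining like terms:
(2*q^2 + q^4*(-1) - 1 + q*4 + q^3*5) + (-3 + q*(-3) + 3*q^2)
= q^4*(-1) + 5*q^2 + 5*q^3 + q - 4
4) q^4*(-1) + 5*q^2 + 5*q^3 + q - 4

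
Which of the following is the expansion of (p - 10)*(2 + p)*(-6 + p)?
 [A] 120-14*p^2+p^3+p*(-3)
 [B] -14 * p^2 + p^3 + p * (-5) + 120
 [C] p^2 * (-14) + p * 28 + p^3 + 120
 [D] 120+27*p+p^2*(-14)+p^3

Expanding (p - 10)*(2 + p)*(-6 + p):
= p^2 * (-14) + p * 28 + p^3 + 120
C) p^2 * (-14) + p * 28 + p^3 + 120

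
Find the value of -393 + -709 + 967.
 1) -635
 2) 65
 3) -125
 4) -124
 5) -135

First: -393 + -709 = -1102
Then: -1102 + 967 = -135
5) -135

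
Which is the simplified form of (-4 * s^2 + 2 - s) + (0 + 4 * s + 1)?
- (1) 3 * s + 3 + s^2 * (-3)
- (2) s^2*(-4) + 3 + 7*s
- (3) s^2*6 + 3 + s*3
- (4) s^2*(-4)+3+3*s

Adding the polynomials and combining like terms:
(-4*s^2 + 2 - s) + (0 + 4*s + 1)
= s^2*(-4)+3+3*s
4) s^2*(-4)+3+3*s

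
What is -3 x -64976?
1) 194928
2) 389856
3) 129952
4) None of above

-3 * -64976 = 194928
1) 194928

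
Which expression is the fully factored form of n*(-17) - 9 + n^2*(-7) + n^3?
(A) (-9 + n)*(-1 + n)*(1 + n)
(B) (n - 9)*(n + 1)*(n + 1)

We need to factor n*(-17) - 9 + n^2*(-7) + n^3.
The factored form is (n - 9)*(n + 1)*(n + 1).
B) (n - 9)*(n + 1)*(n + 1)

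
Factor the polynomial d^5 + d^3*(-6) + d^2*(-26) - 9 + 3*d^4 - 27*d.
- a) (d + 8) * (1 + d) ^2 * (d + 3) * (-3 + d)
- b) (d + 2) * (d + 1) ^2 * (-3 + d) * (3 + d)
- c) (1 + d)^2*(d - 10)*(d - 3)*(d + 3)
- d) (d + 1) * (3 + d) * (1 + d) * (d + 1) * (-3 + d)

We need to factor d^5 + d^3*(-6) + d^2*(-26) - 9 + 3*d^4 - 27*d.
The factored form is (d + 1) * (3 + d) * (1 + d) * (d + 1) * (-3 + d).
d) (d + 1) * (3 + d) * (1 + d) * (d + 1) * (-3 + d)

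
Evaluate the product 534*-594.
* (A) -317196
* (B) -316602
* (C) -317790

534 * -594 = -317196
A) -317196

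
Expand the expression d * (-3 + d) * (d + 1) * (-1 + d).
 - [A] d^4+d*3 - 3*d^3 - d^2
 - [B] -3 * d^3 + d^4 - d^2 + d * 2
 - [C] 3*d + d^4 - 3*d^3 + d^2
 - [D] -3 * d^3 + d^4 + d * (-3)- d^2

Expanding d * (-3 + d) * (d + 1) * (-1 + d):
= d^4+d*3 - 3*d^3 - d^2
A) d^4+d*3 - 3*d^3 - d^2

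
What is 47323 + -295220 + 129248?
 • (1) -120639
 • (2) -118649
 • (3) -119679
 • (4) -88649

First: 47323 + -295220 = -247897
Then: -247897 + 129248 = -118649
2) -118649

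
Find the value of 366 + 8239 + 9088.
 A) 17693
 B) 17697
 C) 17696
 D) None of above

First: 366 + 8239 = 8605
Then: 8605 + 9088 = 17693
A) 17693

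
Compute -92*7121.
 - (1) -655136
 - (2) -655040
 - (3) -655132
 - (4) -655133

-92 * 7121 = -655132
3) -655132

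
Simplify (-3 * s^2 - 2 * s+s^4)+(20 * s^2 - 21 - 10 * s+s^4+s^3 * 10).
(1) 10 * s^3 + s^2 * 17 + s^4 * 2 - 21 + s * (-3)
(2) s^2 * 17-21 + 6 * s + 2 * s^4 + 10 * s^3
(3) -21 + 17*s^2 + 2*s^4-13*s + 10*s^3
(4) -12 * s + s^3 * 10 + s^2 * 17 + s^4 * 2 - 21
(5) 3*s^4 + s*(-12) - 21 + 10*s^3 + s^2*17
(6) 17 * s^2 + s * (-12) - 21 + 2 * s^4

Adding the polynomials and combining like terms:
(-3*s^2 - 2*s + s^4) + (20*s^2 - 21 - 10*s + s^4 + s^3*10)
= -12 * s + s^3 * 10 + s^2 * 17 + s^4 * 2 - 21
4) -12 * s + s^3 * 10 + s^2 * 17 + s^4 * 2 - 21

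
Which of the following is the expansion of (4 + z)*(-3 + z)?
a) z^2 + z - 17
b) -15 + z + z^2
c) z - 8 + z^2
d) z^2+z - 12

Expanding (4 + z)*(-3 + z):
= z^2+z - 12
d) z^2+z - 12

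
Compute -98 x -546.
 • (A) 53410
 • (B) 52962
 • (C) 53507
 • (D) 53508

-98 * -546 = 53508
D) 53508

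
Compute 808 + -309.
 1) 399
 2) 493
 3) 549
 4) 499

808 + -309 = 499
4) 499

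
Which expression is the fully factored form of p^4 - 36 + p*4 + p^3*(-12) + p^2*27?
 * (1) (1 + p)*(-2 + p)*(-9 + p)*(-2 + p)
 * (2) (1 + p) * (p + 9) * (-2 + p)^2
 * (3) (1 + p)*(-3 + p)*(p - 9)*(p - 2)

We need to factor p^4 - 36 + p*4 + p^3*(-12) + p^2*27.
The factored form is (1 + p)*(-2 + p)*(-9 + p)*(-2 + p).
1) (1 + p)*(-2 + p)*(-9 + p)*(-2 + p)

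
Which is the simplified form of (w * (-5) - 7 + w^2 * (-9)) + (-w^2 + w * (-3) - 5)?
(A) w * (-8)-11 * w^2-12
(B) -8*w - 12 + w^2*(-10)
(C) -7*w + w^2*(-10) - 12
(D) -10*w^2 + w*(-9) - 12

Adding the polynomials and combining like terms:
(w*(-5) - 7 + w^2*(-9)) + (-w^2 + w*(-3) - 5)
= -8*w - 12 + w^2*(-10)
B) -8*w - 12 + w^2*(-10)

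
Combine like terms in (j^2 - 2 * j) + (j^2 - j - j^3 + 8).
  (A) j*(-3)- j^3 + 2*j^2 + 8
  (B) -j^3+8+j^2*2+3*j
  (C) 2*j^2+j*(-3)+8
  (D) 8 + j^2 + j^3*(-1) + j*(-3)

Adding the polynomials and combining like terms:
(j^2 - 2*j) + (j^2 - j - j^3 + 8)
= j*(-3)- j^3 + 2*j^2 + 8
A) j*(-3)- j^3 + 2*j^2 + 8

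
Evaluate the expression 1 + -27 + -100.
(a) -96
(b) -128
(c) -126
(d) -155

First: 1 + -27 = -26
Then: -26 + -100 = -126
c) -126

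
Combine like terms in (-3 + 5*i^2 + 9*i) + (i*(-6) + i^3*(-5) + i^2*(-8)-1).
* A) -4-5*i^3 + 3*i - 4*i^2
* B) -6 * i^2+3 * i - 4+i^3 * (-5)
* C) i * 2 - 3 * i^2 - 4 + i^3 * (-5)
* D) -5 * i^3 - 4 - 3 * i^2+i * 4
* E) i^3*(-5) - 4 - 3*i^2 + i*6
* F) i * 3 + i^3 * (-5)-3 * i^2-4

Adding the polynomials and combining like terms:
(-3 + 5*i^2 + 9*i) + (i*(-6) + i^3*(-5) + i^2*(-8) - 1)
= i * 3 + i^3 * (-5)-3 * i^2-4
F) i * 3 + i^3 * (-5)-3 * i^2-4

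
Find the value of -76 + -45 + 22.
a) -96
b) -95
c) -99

First: -76 + -45 = -121
Then: -121 + 22 = -99
c) -99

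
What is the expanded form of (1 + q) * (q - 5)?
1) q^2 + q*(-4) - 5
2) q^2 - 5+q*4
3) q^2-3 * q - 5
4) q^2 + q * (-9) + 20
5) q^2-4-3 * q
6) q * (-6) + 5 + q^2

Expanding (1 + q) * (q - 5):
= q^2 + q*(-4) - 5
1) q^2 + q*(-4) - 5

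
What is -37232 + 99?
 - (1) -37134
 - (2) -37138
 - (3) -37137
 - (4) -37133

-37232 + 99 = -37133
4) -37133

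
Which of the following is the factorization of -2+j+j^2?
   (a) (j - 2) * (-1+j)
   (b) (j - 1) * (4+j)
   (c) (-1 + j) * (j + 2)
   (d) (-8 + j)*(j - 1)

We need to factor -2+j+j^2.
The factored form is (-1 + j) * (j + 2).
c) (-1 + j) * (j + 2)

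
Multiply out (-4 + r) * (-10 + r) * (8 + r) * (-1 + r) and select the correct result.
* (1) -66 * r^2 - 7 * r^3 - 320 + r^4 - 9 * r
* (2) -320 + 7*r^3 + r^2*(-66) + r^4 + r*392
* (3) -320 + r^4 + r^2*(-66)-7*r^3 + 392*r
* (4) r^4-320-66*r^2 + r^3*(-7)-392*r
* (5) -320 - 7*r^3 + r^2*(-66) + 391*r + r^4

Expanding (-4 + r) * (-10 + r) * (8 + r) * (-1 + r):
= -320 + r^4 + r^2*(-66)-7*r^3 + 392*r
3) -320 + r^4 + r^2*(-66)-7*r^3 + 392*r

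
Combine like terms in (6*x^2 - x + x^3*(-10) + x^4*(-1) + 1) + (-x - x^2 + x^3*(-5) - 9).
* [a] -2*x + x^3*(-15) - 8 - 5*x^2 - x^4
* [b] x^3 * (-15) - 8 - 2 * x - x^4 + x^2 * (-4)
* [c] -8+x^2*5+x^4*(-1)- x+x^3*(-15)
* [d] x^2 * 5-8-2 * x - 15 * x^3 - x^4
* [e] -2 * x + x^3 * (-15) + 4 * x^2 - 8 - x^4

Adding the polynomials and combining like terms:
(6*x^2 - x + x^3*(-10) + x^4*(-1) + 1) + (-x - x^2 + x^3*(-5) - 9)
= x^2 * 5-8-2 * x - 15 * x^3 - x^4
d) x^2 * 5-8-2 * x - 15 * x^3 - x^4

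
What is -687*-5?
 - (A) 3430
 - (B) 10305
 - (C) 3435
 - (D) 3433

-687 * -5 = 3435
C) 3435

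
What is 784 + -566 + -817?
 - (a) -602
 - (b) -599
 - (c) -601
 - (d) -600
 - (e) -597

First: 784 + -566 = 218
Then: 218 + -817 = -599
b) -599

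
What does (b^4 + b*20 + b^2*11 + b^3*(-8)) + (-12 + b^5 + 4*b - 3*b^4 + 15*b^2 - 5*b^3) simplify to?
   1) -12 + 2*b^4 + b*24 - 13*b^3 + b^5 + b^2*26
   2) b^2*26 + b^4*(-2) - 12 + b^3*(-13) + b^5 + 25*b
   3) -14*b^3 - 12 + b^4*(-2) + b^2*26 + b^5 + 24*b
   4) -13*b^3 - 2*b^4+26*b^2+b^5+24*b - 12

Adding the polynomials and combining like terms:
(b^4 + b*20 + b^2*11 + b^3*(-8)) + (-12 + b^5 + 4*b - 3*b^4 + 15*b^2 - 5*b^3)
= -13*b^3 - 2*b^4+26*b^2+b^5+24*b - 12
4) -13*b^3 - 2*b^4+26*b^2+b^5+24*b - 12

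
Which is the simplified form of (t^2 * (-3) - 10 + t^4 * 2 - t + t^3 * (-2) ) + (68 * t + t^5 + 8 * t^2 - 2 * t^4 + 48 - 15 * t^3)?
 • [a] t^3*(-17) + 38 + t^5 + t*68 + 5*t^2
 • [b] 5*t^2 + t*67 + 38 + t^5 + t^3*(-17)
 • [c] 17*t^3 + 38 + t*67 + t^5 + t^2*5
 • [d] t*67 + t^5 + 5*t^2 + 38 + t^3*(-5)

Adding the polynomials and combining like terms:
(t^2*(-3) - 10 + t^4*2 - t + t^3*(-2)) + (68*t + t^5 + 8*t^2 - 2*t^4 + 48 - 15*t^3)
= 5*t^2 + t*67 + 38 + t^5 + t^3*(-17)
b) 5*t^2 + t*67 + 38 + t^5 + t^3*(-17)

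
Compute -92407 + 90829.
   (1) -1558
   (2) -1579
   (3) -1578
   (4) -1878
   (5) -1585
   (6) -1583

-92407 + 90829 = -1578
3) -1578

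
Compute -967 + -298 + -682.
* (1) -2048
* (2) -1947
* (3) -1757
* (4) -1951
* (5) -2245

First: -967 + -298 = -1265
Then: -1265 + -682 = -1947
2) -1947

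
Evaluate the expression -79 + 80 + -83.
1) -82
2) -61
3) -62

First: -79 + 80 = 1
Then: 1 + -83 = -82
1) -82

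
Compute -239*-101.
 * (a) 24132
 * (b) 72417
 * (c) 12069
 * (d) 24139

-239 * -101 = 24139
d) 24139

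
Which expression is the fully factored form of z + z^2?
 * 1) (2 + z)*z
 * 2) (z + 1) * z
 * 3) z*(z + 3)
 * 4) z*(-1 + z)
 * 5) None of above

We need to factor z + z^2.
The factored form is (z + 1) * z.
2) (z + 1) * z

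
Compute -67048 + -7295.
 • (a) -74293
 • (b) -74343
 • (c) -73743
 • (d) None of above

-67048 + -7295 = -74343
b) -74343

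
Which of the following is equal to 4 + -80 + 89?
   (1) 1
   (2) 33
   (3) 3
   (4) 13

First: 4 + -80 = -76
Then: -76 + 89 = 13
4) 13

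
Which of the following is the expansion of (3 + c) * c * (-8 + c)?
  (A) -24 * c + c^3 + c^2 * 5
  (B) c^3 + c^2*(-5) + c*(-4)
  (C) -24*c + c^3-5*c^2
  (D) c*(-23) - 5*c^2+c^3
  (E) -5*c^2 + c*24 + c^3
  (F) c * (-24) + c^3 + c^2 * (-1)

Expanding (3 + c) * c * (-8 + c):
= -24*c + c^3-5*c^2
C) -24*c + c^3-5*c^2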